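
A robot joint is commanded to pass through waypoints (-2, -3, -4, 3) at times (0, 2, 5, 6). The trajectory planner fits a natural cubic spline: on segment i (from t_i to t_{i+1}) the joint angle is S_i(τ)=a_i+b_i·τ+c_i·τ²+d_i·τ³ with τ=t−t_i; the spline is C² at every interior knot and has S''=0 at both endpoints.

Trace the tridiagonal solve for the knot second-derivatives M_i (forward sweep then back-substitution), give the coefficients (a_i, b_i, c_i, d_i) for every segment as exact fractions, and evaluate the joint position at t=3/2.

Δ: Δ0=-1/2, Δ1=-1/3, Δ2=7
row 1: diag=10, rhs=1; c'=3/10, d'=1/10
row 2: denom=8−3·3/10=71/10; d'=(44−3·1/10)/(71/10)=437/71
back: M2=437/71
back: M1=1/10−3/10·437/71=-124/71
M: M0=0, M1=-124/71, M2=437/71, M3=0
seg 0: a=-2, c=M0/2=0, d=(M1−M0)/(6·2)=-31/213, b=Δ0−h0·(2M0+M1)/6=35/426
seg 1: a=-3, c=M1/2=-62/71, d=(M2−M1)/(6·3)=187/426, b=Δ1−h1·(2M1+M2)/6=-709/426
seg 2: a=-4, c=M2/2=437/142, d=(M3−M2)/(6·1)=-437/426, b=Δ2−h2·(2M2+M3)/6=1054/213
t_q=3/2 → seg 0, τ=3/2; S=-2+35/426·τ+0·τ²+-31/213·τ³=-1345/568

  seg 0: a=-2 b=35/426 c=0 d=-31/213
  seg 1: a=-3 b=-709/426 c=-62/71 d=187/426
  seg 2: a=-4 b=1054/213 c=437/142 d=-437/426
S(3/2) = -1345/568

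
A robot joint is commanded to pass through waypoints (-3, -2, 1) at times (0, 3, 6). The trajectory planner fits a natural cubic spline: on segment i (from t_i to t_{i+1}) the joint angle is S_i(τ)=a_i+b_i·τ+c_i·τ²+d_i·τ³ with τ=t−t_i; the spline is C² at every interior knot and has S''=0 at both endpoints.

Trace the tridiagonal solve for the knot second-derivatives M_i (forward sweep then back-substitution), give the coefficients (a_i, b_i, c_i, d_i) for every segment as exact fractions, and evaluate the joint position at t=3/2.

  seg 0: a=-3 b=1/6 c=0 d=1/54
  seg 1: a=-2 b=2/3 c=1/6 d=-1/54
S(3/2) = -43/16

Δ: Δ0=1/3, Δ1=1
row 1: diag=12, rhs=4; c'=1/4, d'=1/3
back: M1=1/3
M: M0=0, M1=1/3, M2=0
seg 0: a=-3, c=M0/2=0, d=(M1−M0)/(6·3)=1/54, b=Δ0−h0·(2M0+M1)/6=1/6
seg 1: a=-2, c=M1/2=1/6, d=(M2−M1)/(6·3)=-1/54, b=Δ1−h1·(2M1+M2)/6=2/3
t_q=3/2 → seg 0, τ=3/2; S=-3+1/6·τ+0·τ²+1/54·τ³=-43/16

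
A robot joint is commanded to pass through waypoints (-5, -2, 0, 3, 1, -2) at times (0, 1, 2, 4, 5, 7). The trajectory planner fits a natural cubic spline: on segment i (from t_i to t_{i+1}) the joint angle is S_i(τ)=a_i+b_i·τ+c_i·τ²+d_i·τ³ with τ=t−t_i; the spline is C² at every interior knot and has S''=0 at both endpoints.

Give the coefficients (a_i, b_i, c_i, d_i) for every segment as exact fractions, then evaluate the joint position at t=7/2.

  seg 0: a=-5 b=4677/1418 c=0 d=-423/1418
  seg 1: a=-2 b=1704/709 c=-1269/1418 d=697/1418
  seg 2: a=0 b=2961/1418 c=411/709 d=-1239/2836
  seg 3: a=3 b=-1185/1418 c=-2895/1418 d=622/709
  seg 4: a=1 b=-3243/1418 c=837/1418 d=-279/2836
S(7/2) = 67203/22688

Δ: Δ0=3, Δ1=2, Δ2=3/2, Δ3=-2, Δ4=-3/2
row 1: diag=4, rhs=-6; c'=1/4, d'=-3/2
row 2: denom=6−1·1/4=23/4; d'=(-3−1·-3/2)/(23/4)=-6/23
row 3: denom=6−2·8/23=122/23; d'=(-21−2·-6/23)/(122/23)=-471/122
row 4: denom=6−1·23/122=709/122; d'=(3−1·-471/122)/(709/122)=837/709
back: M4=837/709
back: M3=-471/122−23/122·837/709=-2895/709
back: M2=-6/23−8/23·-2895/709=822/709
back: M1=-3/2−1/4·822/709=-1269/709
M: M0=0, M1=-1269/709, M2=822/709, M3=-2895/709, M4=837/709, M5=0
seg 0: a=-5, c=M0/2=0, d=(M1−M0)/(6·1)=-423/1418, b=Δ0−h0·(2M0+M1)/6=4677/1418
seg 1: a=-2, c=M1/2=-1269/1418, d=(M2−M1)/(6·1)=697/1418, b=Δ1−h1·(2M1+M2)/6=1704/709
seg 2: a=0, c=M2/2=411/709, d=(M3−M2)/(6·2)=-1239/2836, b=Δ2−h2·(2M2+M3)/6=2961/1418
seg 3: a=3, c=M3/2=-2895/1418, d=(M4−M3)/(6·1)=622/709, b=Δ3−h3·(2M3+M4)/6=-1185/1418
seg 4: a=1, c=M4/2=837/1418, d=(M5−M4)/(6·2)=-279/2836, b=Δ4−h4·(2M4+M5)/6=-3243/1418
t_q=7/2 → seg 2, τ=3/2; S=0+2961/1418·τ+411/709·τ²+-1239/2836·τ³=67203/22688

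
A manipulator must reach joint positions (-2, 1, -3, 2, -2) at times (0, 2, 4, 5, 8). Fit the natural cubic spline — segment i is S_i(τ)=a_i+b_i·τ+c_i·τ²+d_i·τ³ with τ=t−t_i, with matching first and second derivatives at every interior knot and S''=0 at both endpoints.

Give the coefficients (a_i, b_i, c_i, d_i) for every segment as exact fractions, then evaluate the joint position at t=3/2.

  seg 0: a=-2 b=3283/1032 c=0 d=-1735/4128
  seg 1: a=1 b=-961/516 c=-1735/688 d=5063/4128
  seg 2: a=-3 b=2857/1032 c=208/43 d=-2689/1032
  seg 3: a=2 b=2387/516 c=-1025/344 d=1025/3096
S(3/2) = 14897/11008

Δ: Δ0=3/2, Δ1=-2, Δ2=5, Δ3=-4/3
row 1: diag=8, rhs=-21; c'=1/4, d'=-21/8
row 2: denom=6−2·1/4=11/2; d'=(42−2·-21/8)/(11/2)=189/22
row 3: denom=8−1·2/11=86/11; d'=(-38−1·189/22)/(86/11)=-1025/172
back: M3=-1025/172
back: M2=189/22−2/11·-1025/172=416/43
back: M1=-21/8−1/4·416/43=-1735/344
M: M0=0, M1=-1735/344, M2=416/43, M3=-1025/172, M4=0
seg 0: a=-2, c=M0/2=0, d=(M1−M0)/(6·2)=-1735/4128, b=Δ0−h0·(2M0+M1)/6=3283/1032
seg 1: a=1, c=M1/2=-1735/688, d=(M2−M1)/(6·2)=5063/4128, b=Δ1−h1·(2M1+M2)/6=-961/516
seg 2: a=-3, c=M2/2=208/43, d=(M3−M2)/(6·1)=-2689/1032, b=Δ2−h2·(2M2+M3)/6=2857/1032
seg 3: a=2, c=M3/2=-1025/344, d=(M4−M3)/(6·3)=1025/3096, b=Δ3−h3·(2M3+M4)/6=2387/516
t_q=3/2 → seg 0, τ=3/2; S=-2+3283/1032·τ+0·τ²+-1735/4128·τ³=14897/11008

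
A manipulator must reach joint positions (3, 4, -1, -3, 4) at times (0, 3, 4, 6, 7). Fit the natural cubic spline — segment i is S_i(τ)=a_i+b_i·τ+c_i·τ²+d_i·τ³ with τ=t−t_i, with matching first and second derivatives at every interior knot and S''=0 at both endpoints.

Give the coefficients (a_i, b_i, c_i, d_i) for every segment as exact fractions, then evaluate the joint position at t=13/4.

  seg 0: a=3 b=929/375 c=0 d=-268/1125
  seg 1: a=4 b=-1483/375 c=-268/125 d=412/375
  seg 2: a=-1 b=-371/75 c=144/125 d=154/375
  seg 3: a=-3 b=1721/375 c=452/125 d=-452/375
S(13/4) = 5789/2000

Δ: Δ0=1/3, Δ1=-5, Δ2=-1, Δ3=7
row 1: diag=8, rhs=-32; c'=1/8, d'=-4
row 2: denom=6−1·1/8=47/8; d'=(24−1·-4)/(47/8)=224/47
row 3: denom=6−2·16/47=250/47; d'=(48−2·224/47)/(250/47)=904/125
back: M3=904/125
back: M2=224/47−16/47·904/125=288/125
back: M1=-4−1/8·288/125=-536/125
M: M0=0, M1=-536/125, M2=288/125, M3=904/125, M4=0
seg 0: a=3, c=M0/2=0, d=(M1−M0)/(6·3)=-268/1125, b=Δ0−h0·(2M0+M1)/6=929/375
seg 1: a=4, c=M1/2=-268/125, d=(M2−M1)/(6·1)=412/375, b=Δ1−h1·(2M1+M2)/6=-1483/375
seg 2: a=-1, c=M2/2=144/125, d=(M3−M2)/(6·2)=154/375, b=Δ2−h2·(2M2+M3)/6=-371/75
seg 3: a=-3, c=M3/2=452/125, d=(M4−M3)/(6·1)=-452/375, b=Δ3−h3·(2M3+M4)/6=1721/375
t_q=13/4 → seg 1, τ=1/4; S=4+-1483/375·τ+-268/125·τ²+412/375·τ³=5789/2000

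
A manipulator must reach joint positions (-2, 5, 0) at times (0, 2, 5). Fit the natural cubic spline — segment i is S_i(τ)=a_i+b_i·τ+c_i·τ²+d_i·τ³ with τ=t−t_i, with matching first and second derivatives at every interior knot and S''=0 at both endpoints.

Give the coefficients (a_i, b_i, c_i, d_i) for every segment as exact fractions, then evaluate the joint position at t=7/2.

  seg 0: a=-2 b=68/15 c=0 d=-31/120
  seg 1: a=5 b=43/30 c=-31/20 d=31/180
S(7/2) = 679/160

Δ: Δ0=7/2, Δ1=-5/3
row 1: diag=10, rhs=-31; c'=3/10, d'=-31/10
back: M1=-31/10
M: M0=0, M1=-31/10, M2=0
seg 0: a=-2, c=M0/2=0, d=(M1−M0)/(6·2)=-31/120, b=Δ0−h0·(2M0+M1)/6=68/15
seg 1: a=5, c=M1/2=-31/20, d=(M2−M1)/(6·3)=31/180, b=Δ1−h1·(2M1+M2)/6=43/30
t_q=7/2 → seg 1, τ=3/2; S=5+43/30·τ+-31/20·τ²+31/180·τ³=679/160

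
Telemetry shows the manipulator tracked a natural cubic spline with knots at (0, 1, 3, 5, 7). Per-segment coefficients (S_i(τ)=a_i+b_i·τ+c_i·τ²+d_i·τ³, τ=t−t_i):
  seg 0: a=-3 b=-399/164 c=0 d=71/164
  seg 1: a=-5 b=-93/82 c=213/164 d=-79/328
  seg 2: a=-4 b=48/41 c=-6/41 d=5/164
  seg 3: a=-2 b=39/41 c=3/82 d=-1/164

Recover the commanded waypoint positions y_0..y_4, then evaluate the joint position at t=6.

y_0=-3 y_1=-5 y_2=-4 y_3=-2 y_4=0
S(6) = -167/164

y_0 = S_0(0) = a_0 = -3
y_1 = S_1(0) = a_1 = -5
y_2 = S_2(0) = a_2 = -4
y_3 = S_3(0) = a_3 = -2
y_4 = S_3(2) = 0
t_q=6 is in segment 3 (τ=1); S_3(τ)=-167/164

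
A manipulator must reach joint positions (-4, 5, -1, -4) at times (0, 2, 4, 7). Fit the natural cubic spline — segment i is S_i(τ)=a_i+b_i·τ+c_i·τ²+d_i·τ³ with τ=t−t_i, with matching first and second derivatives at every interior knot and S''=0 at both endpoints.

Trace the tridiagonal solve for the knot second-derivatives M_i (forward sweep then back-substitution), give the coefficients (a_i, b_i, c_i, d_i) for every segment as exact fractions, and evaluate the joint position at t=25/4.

Δ: Δ0=9/2, Δ1=-3, Δ2=-1
row 1: diag=8, rhs=-45; c'=1/4, d'=-45/8
row 2: denom=10−2·1/4=19/2; d'=(12−2·-45/8)/(19/2)=93/38
back: M2=93/38
back: M1=-45/8−1/4·93/38=-237/38
M: M0=0, M1=-237/38, M2=93/38, M3=0
seg 0: a=-4, c=M0/2=0, d=(M1−M0)/(6·2)=-79/152, b=Δ0−h0·(2M0+M1)/6=125/19
seg 1: a=5, c=M1/2=-237/76, d=(M2−M1)/(6·2)=55/76, b=Δ1−h1·(2M1+M2)/6=13/38
seg 2: a=-1, c=M2/2=93/76, d=(M3−M2)/(6·3)=-31/228, b=Δ2−h2·(2M2+M3)/6=-131/38
t_q=25/4 → seg 2, τ=9/4; S=-1+-131/38·τ+93/76·τ²+-31/228·τ³=-19993/4864

  seg 0: a=-4 b=125/19 c=0 d=-79/152
  seg 1: a=5 b=13/38 c=-237/76 d=55/76
  seg 2: a=-1 b=-131/38 c=93/76 d=-31/228
S(25/4) = -19993/4864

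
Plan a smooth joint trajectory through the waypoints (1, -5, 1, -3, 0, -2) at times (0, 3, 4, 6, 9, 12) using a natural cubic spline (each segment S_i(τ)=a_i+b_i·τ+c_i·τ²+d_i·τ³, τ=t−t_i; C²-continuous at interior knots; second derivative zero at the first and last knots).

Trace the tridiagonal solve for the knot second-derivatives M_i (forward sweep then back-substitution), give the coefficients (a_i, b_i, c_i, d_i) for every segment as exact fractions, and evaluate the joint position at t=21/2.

Δ: Δ0=-2, Δ1=6, Δ2=-2, Δ3=1, Δ4=-2/3
row 1: diag=8, rhs=48; c'=1/8, d'=6
row 2: denom=6−1·1/8=47/8; d'=(-48−1·6)/(47/8)=-432/47
row 3: denom=10−2·16/47=438/47; d'=(18−2·-432/47)/(438/47)=285/73
row 4: denom=12−3·47/146=1611/146; d'=(-10−3·285/73)/(1611/146)=-3170/1611
back: M4=-3170/1611
back: M3=285/73−47/146·-3170/1611=7310/1611
back: M2=-432/47−16/47·7310/1611=-17296/1611
back: M1=6−1/8·-17296/1611=11828/1611
M: M0=0, M1=11828/1611, M2=-17296/1611, M3=7310/1611, M4=-3170/1611, M5=0
seg 0: a=1, c=M0/2=0, d=(M1−M0)/(6·3)=5914/14499, b=Δ0−h0·(2M0+M1)/6=-9136/1611
seg 1: a=-5, c=M1/2=5914/1611, d=(M2−M1)/(6·1)=-1618/537, b=Δ1−h1·(2M1+M2)/6=8606/1611
seg 2: a=1, c=M2/2=-8648/1611, d=(M3−M2)/(6·2)=1367/1074, b=Δ2−h2·(2M2+M3)/6=5872/1611
seg 3: a=-3, c=M3/2=3655/1611, d=(M4−M3)/(6·3)=-5240/14499, b=Δ3−h3·(2M3+M4)/6=-4114/1611
seg 4: a=0, c=M4/2=-1585/1611, d=(M5−M4)/(6·3)=1585/14499, b=Δ4−h4·(2M4+M5)/6=2096/1611
t_q=21/2 → seg 4, τ=3/2; S=0+2096/1611·τ+-1585/1611·τ²+1585/14499·τ³=153/1432

  seg 0: a=1 b=-9136/1611 c=0 d=5914/14499
  seg 1: a=-5 b=8606/1611 c=5914/1611 d=-1618/537
  seg 2: a=1 b=5872/1611 c=-8648/1611 d=1367/1074
  seg 3: a=-3 b=-4114/1611 c=3655/1611 d=-5240/14499
  seg 4: a=0 b=2096/1611 c=-1585/1611 d=1585/14499
S(21/2) = 153/1432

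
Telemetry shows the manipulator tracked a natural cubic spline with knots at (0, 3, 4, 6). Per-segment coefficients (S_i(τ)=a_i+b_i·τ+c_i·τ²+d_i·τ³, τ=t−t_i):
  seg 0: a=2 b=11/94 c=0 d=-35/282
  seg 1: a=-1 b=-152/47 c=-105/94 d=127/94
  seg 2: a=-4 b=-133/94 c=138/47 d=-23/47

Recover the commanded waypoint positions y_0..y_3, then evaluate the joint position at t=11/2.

y_0=2 y_1=-1 y_2=-4 y_3=1
S(11/2) = -439/376

y_0 = S_0(0) = a_0 = 2
y_1 = S_1(0) = a_1 = -1
y_2 = S_2(0) = a_2 = -4
y_3 = S_2(2) = 1
t_q=11/2 is in segment 2 (τ=3/2); S_2(τ)=-439/376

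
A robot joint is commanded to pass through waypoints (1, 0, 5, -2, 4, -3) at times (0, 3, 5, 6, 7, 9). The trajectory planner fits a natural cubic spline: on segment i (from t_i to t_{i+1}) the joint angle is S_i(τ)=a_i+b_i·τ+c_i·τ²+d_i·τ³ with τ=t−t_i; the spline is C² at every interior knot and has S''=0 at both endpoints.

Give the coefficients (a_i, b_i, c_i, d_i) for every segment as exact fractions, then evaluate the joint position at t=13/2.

Δ: Δ0=-1/3, Δ1=5/2, Δ2=-7, Δ3=6, Δ4=-7/2
row 1: diag=10, rhs=17; c'=1/5, d'=17/10
row 2: denom=6−2·1/5=28/5; d'=(-57−2·17/10)/(28/5)=-151/14
row 3: denom=4−1·5/28=107/28; d'=(78−1·-151/14)/(107/28)=2486/107
row 4: denom=6−1·28/107=614/107; d'=(-57−1·2486/107)/(614/107)=-8585/614
back: M4=-8585/614
back: M3=2486/107−28/107·-8585/614=8256/307
back: M2=-151/14−5/28·8256/307=-9571/614
back: M1=17/10−1/5·-9571/614=1479/307
M: M0=0, M1=1479/307, M2=-9571/614, M3=8256/307, M4=-8585/614, M5=0
seg 0: a=1, c=M0/2=0, d=(M1−M0)/(6·3)=493/1842, b=Δ0−h0·(2M0+M1)/6=-5051/1842
seg 1: a=0, c=M1/2=1479/614, d=(M2−M1)/(6·2)=-12529/7368, b=Δ1−h1·(2M1+M2)/6=4130/921
seg 2: a=5, c=M2/2=-9571/1228, d=(M3−M2)/(6·1)=26083/3684, b=Δ2−h2·(2M2+M3)/6=-11579/1842
seg 3: a=-2, c=M3/2=4128/307, d=(M4−M3)/(6·1)=-25097/3684, b=Δ3−h3·(2M3+M4)/6=-2335/3684
seg 4: a=4, c=M4/2=-8585/1228, d=(M5−M4)/(6·2)=8585/7368, b=Δ4−h4·(2M4+M5)/6=10723/1842
t_q=13/2 → seg 3, τ=1/2; S=-2+-2335/3684·τ+4128/307·τ²+-25097/3684·τ³=1897/9824

  seg 0: a=1 b=-5051/1842 c=0 d=493/1842
  seg 1: a=0 b=4130/921 c=1479/614 d=-12529/7368
  seg 2: a=5 b=-11579/1842 c=-9571/1228 d=26083/3684
  seg 3: a=-2 b=-2335/3684 c=4128/307 d=-25097/3684
  seg 4: a=4 b=10723/1842 c=-8585/1228 d=8585/7368
S(13/2) = 1897/9824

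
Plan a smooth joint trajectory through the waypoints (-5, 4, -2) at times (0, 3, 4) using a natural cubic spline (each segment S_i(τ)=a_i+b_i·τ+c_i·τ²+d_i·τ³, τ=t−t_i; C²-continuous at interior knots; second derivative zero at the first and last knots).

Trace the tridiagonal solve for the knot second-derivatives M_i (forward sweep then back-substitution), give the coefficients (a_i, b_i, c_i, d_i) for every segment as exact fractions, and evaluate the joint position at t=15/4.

  seg 0: a=-5 b=51/8 c=0 d=-3/8
  seg 1: a=4 b=-15/4 c=-27/8 d=9/8
S(15/4) = -121/512

Δ: Δ0=3, Δ1=-6
row 1: diag=8, rhs=-54; c'=1/8, d'=-27/4
back: M1=-27/4
M: M0=0, M1=-27/4, M2=0
seg 0: a=-5, c=M0/2=0, d=(M1−M0)/(6·3)=-3/8, b=Δ0−h0·(2M0+M1)/6=51/8
seg 1: a=4, c=M1/2=-27/8, d=(M2−M1)/(6·1)=9/8, b=Δ1−h1·(2M1+M2)/6=-15/4
t_q=15/4 → seg 1, τ=3/4; S=4+-15/4·τ+-27/8·τ²+9/8·τ³=-121/512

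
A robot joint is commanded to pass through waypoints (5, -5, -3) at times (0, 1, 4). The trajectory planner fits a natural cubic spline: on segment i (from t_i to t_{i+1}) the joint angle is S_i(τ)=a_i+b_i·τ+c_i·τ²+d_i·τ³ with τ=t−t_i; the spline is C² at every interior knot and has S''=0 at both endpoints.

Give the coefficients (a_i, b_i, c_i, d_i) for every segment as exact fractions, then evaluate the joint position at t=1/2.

Δ: Δ0=-10, Δ1=2/3
row 1: diag=8, rhs=64; c'=3/8, d'=8
back: M1=8
M: M0=0, M1=8, M2=0
seg 0: a=5, c=M0/2=0, d=(M1−M0)/(6·1)=4/3, b=Δ0−h0·(2M0+M1)/6=-34/3
seg 1: a=-5, c=M1/2=4, d=(M2−M1)/(6·3)=-4/9, b=Δ1−h1·(2M1+M2)/6=-22/3
t_q=1/2 → seg 0, τ=1/2; S=5+-34/3·τ+0·τ²+4/3·τ³=-1/2

  seg 0: a=5 b=-34/3 c=0 d=4/3
  seg 1: a=-5 b=-22/3 c=4 d=-4/9
S(1/2) = -1/2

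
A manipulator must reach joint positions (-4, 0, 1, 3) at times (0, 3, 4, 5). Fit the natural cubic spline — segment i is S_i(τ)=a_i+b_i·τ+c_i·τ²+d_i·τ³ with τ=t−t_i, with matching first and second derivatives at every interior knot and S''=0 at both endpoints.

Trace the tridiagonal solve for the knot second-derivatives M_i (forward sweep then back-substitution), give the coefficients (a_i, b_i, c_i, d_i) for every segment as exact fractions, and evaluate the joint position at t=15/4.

  seg 0: a=-4 b=145/93 c=0 d=-7/279
  seg 1: a=0 b=82/93 c=-7/31 d=32/93
  seg 2: a=1 b=136/93 c=25/31 d=-25/93
S(15/4) = 337/496

Δ: Δ0=4/3, Δ1=1, Δ2=2
row 1: diag=8, rhs=-2; c'=1/8, d'=-1/4
row 2: denom=4−1·1/8=31/8; d'=(6−1·-1/4)/(31/8)=50/31
back: M2=50/31
back: M1=-1/4−1/8·50/31=-14/31
M: M0=0, M1=-14/31, M2=50/31, M3=0
seg 0: a=-4, c=M0/2=0, d=(M1−M0)/(6·3)=-7/279, b=Δ0−h0·(2M0+M1)/6=145/93
seg 1: a=0, c=M1/2=-7/31, d=(M2−M1)/(6·1)=32/93, b=Δ1−h1·(2M1+M2)/6=82/93
seg 2: a=1, c=M2/2=25/31, d=(M3−M2)/(6·1)=-25/93, b=Δ2−h2·(2M2+M3)/6=136/93
t_q=15/4 → seg 1, τ=3/4; S=0+82/93·τ+-7/31·τ²+32/93·τ³=337/496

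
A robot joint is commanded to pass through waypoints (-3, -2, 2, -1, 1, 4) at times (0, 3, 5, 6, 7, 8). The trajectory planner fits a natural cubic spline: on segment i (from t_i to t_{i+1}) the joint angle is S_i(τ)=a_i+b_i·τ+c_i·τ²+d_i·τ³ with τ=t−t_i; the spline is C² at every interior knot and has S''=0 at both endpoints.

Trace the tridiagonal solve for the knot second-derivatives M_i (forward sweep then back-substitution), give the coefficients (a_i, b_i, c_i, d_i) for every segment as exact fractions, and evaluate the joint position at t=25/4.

  seg 0: a=-3 b=-1091/1200 c=0 d=497/3600
  seg 1: a=-2 b=1691/600 c=497/400 d=-991/1200
  seg 2: a=2 b=-1273/600 c=-297/80 d=3401/1200
  seg 3: a=-1 b=-1253/1200 c=479/100 d=-419/240
  seg 4: a=1 b=1979/600 c=-179/400 d=179/1200
S(25/4) = -25317/25600

Δ: Δ0=1/3, Δ1=2, Δ2=-3, Δ3=2, Δ4=3
row 1: diag=10, rhs=10; c'=1/5, d'=1
row 2: denom=6−2·1/5=28/5; d'=(-30−2·1)/(28/5)=-40/7
row 3: denom=4−1·5/28=107/28; d'=(30−1·-40/7)/(107/28)=1000/107
row 4: denom=4−1·28/107=400/107; d'=(6−1·1000/107)/(400/107)=-179/200
back: M4=-179/200
back: M3=1000/107−28/107·-179/200=479/50
back: M2=-40/7−5/28·479/50=-297/40
back: M1=1−1/5·-297/40=497/200
M: M0=0, M1=497/200, M2=-297/40, M3=479/50, M4=-179/200, M5=0
seg 0: a=-3, c=M0/2=0, d=(M1−M0)/(6·3)=497/3600, b=Δ0−h0·(2M0+M1)/6=-1091/1200
seg 1: a=-2, c=M1/2=497/400, d=(M2−M1)/(6·2)=-991/1200, b=Δ1−h1·(2M1+M2)/6=1691/600
seg 2: a=2, c=M2/2=-297/80, d=(M3−M2)/(6·1)=3401/1200, b=Δ2−h2·(2M2+M3)/6=-1273/600
seg 3: a=-1, c=M3/2=479/100, d=(M4−M3)/(6·1)=-419/240, b=Δ3−h3·(2M3+M4)/6=-1253/1200
seg 4: a=1, c=M4/2=-179/400, d=(M5−M4)/(6·1)=179/1200, b=Δ4−h4·(2M4+M5)/6=1979/600
t_q=25/4 → seg 3, τ=1/4; S=-1+-1253/1200·τ+479/100·τ²+-419/240·τ³=-25317/25600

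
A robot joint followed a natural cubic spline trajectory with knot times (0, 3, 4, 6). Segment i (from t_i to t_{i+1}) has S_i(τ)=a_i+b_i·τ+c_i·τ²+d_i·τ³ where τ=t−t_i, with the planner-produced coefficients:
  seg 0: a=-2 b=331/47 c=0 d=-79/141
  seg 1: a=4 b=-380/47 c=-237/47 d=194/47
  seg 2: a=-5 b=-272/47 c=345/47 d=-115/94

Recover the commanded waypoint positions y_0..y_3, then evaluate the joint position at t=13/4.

y_0 = S_0(0) = a_0 = -2
y_1 = S_1(0) = a_1 = 4
y_2 = S_2(0) = a_2 = -5
y_3 = S_2(2) = 3
t_q=13/4 is in segment 1 (τ=1/4); S_1(τ)=2599/1504

y_0=-2 y_1=4 y_2=-5 y_3=3
S(13/4) = 2599/1504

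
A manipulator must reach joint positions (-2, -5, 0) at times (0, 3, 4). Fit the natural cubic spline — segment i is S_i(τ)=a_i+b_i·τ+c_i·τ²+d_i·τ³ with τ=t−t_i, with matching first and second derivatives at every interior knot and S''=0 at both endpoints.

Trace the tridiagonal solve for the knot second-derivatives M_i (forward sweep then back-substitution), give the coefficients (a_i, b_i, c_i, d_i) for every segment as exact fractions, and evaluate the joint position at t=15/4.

  seg 0: a=-2 b=-13/4 c=0 d=1/4
  seg 1: a=-5 b=7/2 c=9/4 d=-3/4
S(15/4) = -365/256

Δ: Δ0=-1, Δ1=5
row 1: diag=8, rhs=36; c'=1/8, d'=9/2
back: M1=9/2
M: M0=0, M1=9/2, M2=0
seg 0: a=-2, c=M0/2=0, d=(M1−M0)/(6·3)=1/4, b=Δ0−h0·(2M0+M1)/6=-13/4
seg 1: a=-5, c=M1/2=9/4, d=(M2−M1)/(6·1)=-3/4, b=Δ1−h1·(2M1+M2)/6=7/2
t_q=15/4 → seg 1, τ=3/4; S=-5+7/2·τ+9/4·τ²+-3/4·τ³=-365/256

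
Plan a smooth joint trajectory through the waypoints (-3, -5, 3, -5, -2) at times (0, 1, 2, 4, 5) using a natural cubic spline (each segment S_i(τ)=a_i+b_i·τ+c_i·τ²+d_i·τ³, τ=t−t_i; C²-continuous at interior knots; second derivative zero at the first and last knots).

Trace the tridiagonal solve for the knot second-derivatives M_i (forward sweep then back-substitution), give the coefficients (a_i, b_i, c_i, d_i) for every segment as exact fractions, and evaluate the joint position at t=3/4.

  seg 0: a=-3 b=-325/61 c=0 d=203/61
  seg 1: a=-5 b=284/61 c=609/61 d=-405/61
  seg 2: a=3 b=287/61 c=-606/61 d=681/244
  seg 3: a=-5 b=-94/61 c=831/122 d=-277/122
S(3/4) = -21831/3904

Δ: Δ0=-2, Δ1=8, Δ2=-4, Δ3=3
row 1: diag=4, rhs=60; c'=1/4, d'=15
row 2: denom=6−1·1/4=23/4; d'=(-72−1·15)/(23/4)=-348/23
row 3: denom=6−2·8/23=122/23; d'=(42−2·-348/23)/(122/23)=831/61
back: M3=831/61
back: M2=-348/23−8/23·831/61=-1212/61
back: M1=15−1/4·-1212/61=1218/61
M: M0=0, M1=1218/61, M2=-1212/61, M3=831/61, M4=0
seg 0: a=-3, c=M0/2=0, d=(M1−M0)/(6·1)=203/61, b=Δ0−h0·(2M0+M1)/6=-325/61
seg 1: a=-5, c=M1/2=609/61, d=(M2−M1)/(6·1)=-405/61, b=Δ1−h1·(2M1+M2)/6=284/61
seg 2: a=3, c=M2/2=-606/61, d=(M3−M2)/(6·2)=681/244, b=Δ2−h2·(2M2+M3)/6=287/61
seg 3: a=-5, c=M3/2=831/122, d=(M4−M3)/(6·1)=-277/122, b=Δ3−h3·(2M3+M4)/6=-94/61
t_q=3/4 → seg 0, τ=3/4; S=-3+-325/61·τ+0·τ²+203/61·τ³=-21831/3904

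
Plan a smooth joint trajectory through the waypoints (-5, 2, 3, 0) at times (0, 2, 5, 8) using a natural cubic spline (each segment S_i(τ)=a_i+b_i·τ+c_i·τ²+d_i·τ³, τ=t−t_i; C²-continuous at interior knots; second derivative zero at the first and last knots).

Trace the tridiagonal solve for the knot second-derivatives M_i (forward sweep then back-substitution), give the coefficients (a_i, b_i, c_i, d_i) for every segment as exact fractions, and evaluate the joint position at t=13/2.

Δ: Δ0=7/2, Δ1=1/3, Δ2=-1
row 1: diag=10, rhs=-19; c'=3/10, d'=-19/10
row 2: denom=12−3·3/10=111/10; d'=(-8−3·-19/10)/(111/10)=-23/111
back: M2=-23/111
back: M1=-19/10−3/10·-23/111=-68/37
M: M0=0, M1=-68/37, M2=-23/111, M3=0
seg 0: a=-5, c=M0/2=0, d=(M1−M0)/(6·2)=-17/111, b=Δ0−h0·(2M0+M1)/6=913/222
seg 1: a=2, c=M1/2=-34/37, d=(M2−M1)/(6·3)=181/1998, b=Δ1−h1·(2M1+M2)/6=505/222
seg 2: a=3, c=M2/2=-23/222, d=(M3−M2)/(6·3)=23/1998, b=Δ2−h2·(2M2+M3)/6=-88/111
t_q=13/2 → seg 2, τ=3/2; S=3+-88/111·τ+-23/222·τ²+23/1998·τ³=957/592

  seg 0: a=-5 b=913/222 c=0 d=-17/111
  seg 1: a=2 b=505/222 c=-34/37 d=181/1998
  seg 2: a=3 b=-88/111 c=-23/222 d=23/1998
S(13/2) = 957/592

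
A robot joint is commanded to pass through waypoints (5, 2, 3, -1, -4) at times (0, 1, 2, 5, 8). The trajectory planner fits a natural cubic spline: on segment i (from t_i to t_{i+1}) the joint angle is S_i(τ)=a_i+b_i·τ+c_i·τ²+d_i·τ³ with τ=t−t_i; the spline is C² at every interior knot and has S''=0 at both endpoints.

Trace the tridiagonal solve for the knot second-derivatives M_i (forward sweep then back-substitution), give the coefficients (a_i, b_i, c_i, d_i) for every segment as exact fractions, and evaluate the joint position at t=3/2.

Δ: Δ0=-3, Δ1=1, Δ2=-4/3, Δ3=-1
row 1: diag=4, rhs=24; c'=1/4, d'=6
row 2: denom=8−1·1/4=31/4; d'=(-14−1·6)/(31/4)=-80/31
row 3: denom=12−3·12/31=336/31; d'=(2−3·-80/31)/(336/31)=151/168
back: M3=151/168
back: M2=-80/31−12/31·151/168=-41/14
back: M1=6−1/4·-41/14=377/56
M: M0=0, M1=377/56, M2=-41/14, M3=151/168, M4=0
seg 0: a=5, c=M0/2=0, d=(M1−M0)/(6·1)=377/336, b=Δ0−h0·(2M0+M1)/6=-1385/336
seg 1: a=2, c=M1/2=377/112, d=(M2−M1)/(6·1)=-541/336, b=Δ1−h1·(2M1+M2)/6=-127/168
seg 2: a=3, c=M2/2=-41/28, d=(M3−M2)/(6·3)=643/3024, b=Δ2−h2·(2M2+M3)/6=55/48
seg 3: a=-1, c=M3/2=151/336, d=(M4−M3)/(6·3)=-151/3024, b=Δ3−h3·(2M3+M4)/6=-319/168
t_q=3/2 → seg 1, τ=1/2; S=2+-127/168·τ+377/112·τ²+-541/336·τ³=2027/896

  seg 0: a=5 b=-1385/336 c=0 d=377/336
  seg 1: a=2 b=-127/168 c=377/112 d=-541/336
  seg 2: a=3 b=55/48 c=-41/28 d=643/3024
  seg 3: a=-1 b=-319/168 c=151/336 d=-151/3024
S(3/2) = 2027/896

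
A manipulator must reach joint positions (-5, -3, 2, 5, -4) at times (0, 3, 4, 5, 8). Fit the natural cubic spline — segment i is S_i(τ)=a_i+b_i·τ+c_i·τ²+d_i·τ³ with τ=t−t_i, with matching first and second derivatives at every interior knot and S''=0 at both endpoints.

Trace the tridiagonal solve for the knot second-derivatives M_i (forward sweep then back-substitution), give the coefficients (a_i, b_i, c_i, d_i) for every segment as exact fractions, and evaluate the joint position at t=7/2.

Δ: Δ0=2/3, Δ1=5, Δ2=3, Δ3=-3
row 1: diag=8, rhs=26; c'=1/8, d'=13/4
row 2: denom=4−1·1/8=31/8; d'=(-12−1·13/4)/(31/8)=-122/31
row 3: denom=8−1·8/31=240/31; d'=(-36−1·-122/31)/(240/31)=-497/120
back: M3=-497/120
back: M2=-122/31−8/31·-497/120=-43/15
back: M1=13/4−1/8·-43/15=433/120
M: M0=0, M1=433/120, M2=-43/15, M3=-497/120, M4=0
seg 0: a=-5, c=M0/2=0, d=(M1−M0)/(6·3)=433/2160, b=Δ0−h0·(2M0+M1)/6=-91/80
seg 1: a=-3, c=M1/2=433/240, d=(M2−M1)/(6·1)=-259/240, b=Δ1−h1·(2M1+M2)/6=171/40
seg 2: a=2, c=M2/2=-43/30, d=(M3−M2)/(6·1)=-17/80, b=Δ2−h2·(2M2+M3)/6=223/48
seg 3: a=5, c=M3/2=-497/240, d=(M4−M3)/(6·3)=497/2160, b=Δ3−h3·(2M3+M4)/6=137/120
t_q=7/2 → seg 1, τ=1/2; S=-3+171/40·τ+433/240·τ²+-259/240·τ³=-1049/1920

  seg 0: a=-5 b=-91/80 c=0 d=433/2160
  seg 1: a=-3 b=171/40 c=433/240 d=-259/240
  seg 2: a=2 b=223/48 c=-43/30 d=-17/80
  seg 3: a=5 b=137/120 c=-497/240 d=497/2160
S(7/2) = -1049/1920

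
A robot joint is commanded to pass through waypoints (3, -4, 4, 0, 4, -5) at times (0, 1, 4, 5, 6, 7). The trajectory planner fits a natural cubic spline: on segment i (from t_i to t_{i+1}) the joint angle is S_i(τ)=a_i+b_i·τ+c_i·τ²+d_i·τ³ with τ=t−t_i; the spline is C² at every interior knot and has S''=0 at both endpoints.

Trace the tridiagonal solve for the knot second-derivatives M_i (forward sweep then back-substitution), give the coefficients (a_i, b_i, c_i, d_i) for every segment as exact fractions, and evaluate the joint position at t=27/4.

  seg 0: a=3 b=-21322/2379 c=0 d=4669/2379
  seg 1: a=-4 b=-7315/2379 c=4669/793 d=-9454/7137
  seg 2: a=4 b=-643/183 c=-4785/793 d=13198/2379
  seg 3: a=0 b=2525/2379 c=8413/793 d=-18248/2379
  seg 4: a=4 b=-1741/2379 c=-9835/793 d=9835/2379
S(27/4) = -90393/50752

Δ: Δ0=-7, Δ1=8/3, Δ2=-4, Δ3=4, Δ4=-9
row 1: diag=8, rhs=58; c'=3/8, d'=29/4
row 2: denom=8−3·3/8=55/8; d'=(-40−3·29/4)/(55/8)=-494/55
row 3: denom=4−1·8/55=212/55; d'=(48−1·-494/55)/(212/55)=1567/106
row 4: denom=4−1·55/212=793/212; d'=(-78−1·1567/106)/(793/212)=-19670/793
back: M4=-19670/793
back: M3=1567/106−55/212·-19670/793=16826/793
back: M2=-494/55−8/55·16826/793=-9570/793
back: M1=29/4−3/8·-9570/793=9338/793
M: M0=0, M1=9338/793, M2=-9570/793, M3=16826/793, M4=-19670/793, M5=0
seg 0: a=3, c=M0/2=0, d=(M1−M0)/(6·1)=4669/2379, b=Δ0−h0·(2M0+M1)/6=-21322/2379
seg 1: a=-4, c=M1/2=4669/793, d=(M2−M1)/(6·3)=-9454/7137, b=Δ1−h1·(2M1+M2)/6=-7315/2379
seg 2: a=4, c=M2/2=-4785/793, d=(M3−M2)/(6·1)=13198/2379, b=Δ2−h2·(2M2+M3)/6=-643/183
seg 3: a=0, c=M3/2=8413/793, d=(M4−M3)/(6·1)=-18248/2379, b=Δ3−h3·(2M3+M4)/6=2525/2379
seg 4: a=4, c=M4/2=-9835/793, d=(M5−M4)/(6·1)=9835/2379, b=Δ4−h4·(2M4+M5)/6=-1741/2379
t_q=27/4 → seg 4, τ=3/4; S=4+-1741/2379·τ+-9835/793·τ²+9835/2379·τ³=-90393/50752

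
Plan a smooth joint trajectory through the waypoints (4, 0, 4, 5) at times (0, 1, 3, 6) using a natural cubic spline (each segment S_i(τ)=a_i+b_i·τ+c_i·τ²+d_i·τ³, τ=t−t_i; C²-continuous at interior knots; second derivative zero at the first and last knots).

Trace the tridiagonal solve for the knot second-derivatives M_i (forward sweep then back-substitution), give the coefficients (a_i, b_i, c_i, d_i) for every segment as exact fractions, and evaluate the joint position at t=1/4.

  seg 0: a=4 b=-431/84 c=0 d=95/84
  seg 1: a=0 b=-73/42 c=95/28 d=-16/21
  seg 2: a=4 b=113/42 c=-33/28 d=11/84
S(1/4) = 4901/1792

Δ: Δ0=-4, Δ1=2, Δ2=1/3
row 1: diag=6, rhs=36; c'=1/3, d'=6
row 2: denom=10−2·1/3=28/3; d'=(-10−2·6)/(28/3)=-33/14
back: M2=-33/14
back: M1=6−1/3·-33/14=95/14
M: M0=0, M1=95/14, M2=-33/14, M3=0
seg 0: a=4, c=M0/2=0, d=(M1−M0)/(6·1)=95/84, b=Δ0−h0·(2M0+M1)/6=-431/84
seg 1: a=0, c=M1/2=95/28, d=(M2−M1)/(6·2)=-16/21, b=Δ1−h1·(2M1+M2)/6=-73/42
seg 2: a=4, c=M2/2=-33/28, d=(M3−M2)/(6·3)=11/84, b=Δ2−h2·(2M2+M3)/6=113/42
t_q=1/4 → seg 0, τ=1/4; S=4+-431/84·τ+0·τ²+95/84·τ³=4901/1792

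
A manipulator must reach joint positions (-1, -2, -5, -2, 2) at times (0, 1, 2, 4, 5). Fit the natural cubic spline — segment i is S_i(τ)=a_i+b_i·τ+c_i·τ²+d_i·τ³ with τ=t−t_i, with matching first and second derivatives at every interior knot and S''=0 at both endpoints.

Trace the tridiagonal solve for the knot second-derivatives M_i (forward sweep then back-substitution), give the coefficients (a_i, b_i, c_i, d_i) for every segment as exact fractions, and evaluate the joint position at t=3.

Δ: Δ0=-1, Δ1=-3, Δ2=3/2, Δ3=4
row 1: diag=4, rhs=-12; c'=1/4, d'=-3
row 2: denom=6−1·1/4=23/4; d'=(27−1·-3)/(23/4)=120/23
row 3: denom=6−2·8/23=122/23; d'=(15−2·120/23)/(122/23)=105/122
back: M3=105/122
back: M2=120/23−8/23·105/122=300/61
back: M1=-3−1/4·300/61=-258/61
M: M0=0, M1=-258/61, M2=300/61, M3=105/122, M4=0
seg 0: a=-1, c=M0/2=0, d=(M1−M0)/(6·1)=-43/61, b=Δ0−h0·(2M0+M1)/6=-18/61
seg 1: a=-2, c=M1/2=-129/61, d=(M2−M1)/(6·1)=93/61, b=Δ1−h1·(2M1+M2)/6=-147/61
seg 2: a=-5, c=M2/2=150/61, d=(M3−M2)/(6·2)=-165/488, b=Δ2−h2·(2M2+M3)/6=-126/61
seg 3: a=-2, c=M3/2=105/244, d=(M4−M3)/(6·1)=-35/244, b=Δ3−h3·(2M3+M4)/6=453/122
t_q=3 → seg 2, τ=1; S=-5+-126/61·τ+150/61·τ²+-165/488·τ³=-2413/488

  seg 0: a=-1 b=-18/61 c=0 d=-43/61
  seg 1: a=-2 b=-147/61 c=-129/61 d=93/61
  seg 2: a=-5 b=-126/61 c=150/61 d=-165/488
  seg 3: a=-2 b=453/122 c=105/244 d=-35/244
S(3) = -2413/488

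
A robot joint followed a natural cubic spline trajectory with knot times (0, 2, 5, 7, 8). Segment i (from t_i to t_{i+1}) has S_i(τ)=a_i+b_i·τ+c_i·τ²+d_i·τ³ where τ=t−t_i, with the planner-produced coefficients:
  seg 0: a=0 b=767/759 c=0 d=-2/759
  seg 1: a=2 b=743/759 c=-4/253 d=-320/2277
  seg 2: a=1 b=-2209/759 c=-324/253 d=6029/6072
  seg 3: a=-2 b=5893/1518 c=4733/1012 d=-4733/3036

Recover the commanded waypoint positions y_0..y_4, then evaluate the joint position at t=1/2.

y_0=0 y_1=2 y_2=1 y_3=-2 y_4=5
S(1/2) = 511/1012

y_0 = S_0(0) = a_0 = 0
y_1 = S_1(0) = a_1 = 2
y_2 = S_2(0) = a_2 = 1
y_3 = S_3(0) = a_3 = -2
y_4 = S_3(1) = 5
t_q=1/2 is in segment 0 (τ=1/2); S_0(τ)=511/1012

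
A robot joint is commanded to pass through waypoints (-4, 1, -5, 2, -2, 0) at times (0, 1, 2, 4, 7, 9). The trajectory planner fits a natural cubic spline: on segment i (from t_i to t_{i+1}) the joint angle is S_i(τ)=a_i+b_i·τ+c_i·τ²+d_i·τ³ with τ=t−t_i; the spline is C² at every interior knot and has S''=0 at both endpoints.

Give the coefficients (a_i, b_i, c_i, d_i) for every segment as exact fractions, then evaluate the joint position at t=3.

  seg 0: a=-4 b=97237/11598 c=0 d=-39247/11598
  seg 1: a=1 b=-10252/5799 c=-39247/3866 d=68657/11598
  seg 2: a=-5 b=-50015/11598 c=14705/1933 d=-21463/11598
  seg 3: a=2 b=45349/11598 c=-6758/1933 d=2253/3866
  seg 4: a=-2 b=-7723/5799 c=6761/3866 d=-6761/23196
S(3) = -6873/1933

Δ: Δ0=5, Δ1=-6, Δ2=7/2, Δ3=-4/3, Δ4=1
row 1: diag=4, rhs=-66; c'=1/4, d'=-33/2
row 2: denom=6−1·1/4=23/4; d'=(57−1·-33/2)/(23/4)=294/23
row 3: denom=10−2·8/23=214/23; d'=(-29−2·294/23)/(214/23)=-1255/214
row 4: denom=10−3·69/214=1933/214; d'=(14−3·-1255/214)/(1933/214)=6761/1933
back: M4=6761/1933
back: M3=-1255/214−69/214·6761/1933=-13516/1933
back: M2=294/23−8/23·-13516/1933=29410/1933
back: M1=-33/2−1/4·29410/1933=-39247/1933
M: M0=0, M1=-39247/1933, M2=29410/1933, M3=-13516/1933, M4=6761/1933, M5=0
seg 0: a=-4, c=M0/2=0, d=(M1−M0)/(6·1)=-39247/11598, b=Δ0−h0·(2M0+M1)/6=97237/11598
seg 1: a=1, c=M1/2=-39247/3866, d=(M2−M1)/(6·1)=68657/11598, b=Δ1−h1·(2M1+M2)/6=-10252/5799
seg 2: a=-5, c=M2/2=14705/1933, d=(M3−M2)/(6·2)=-21463/11598, b=Δ2−h2·(2M2+M3)/6=-50015/11598
seg 3: a=2, c=M3/2=-6758/1933, d=(M4−M3)/(6·3)=2253/3866, b=Δ3−h3·(2M3+M4)/6=45349/11598
seg 4: a=-2, c=M4/2=6761/3866, d=(M5−M4)/(6·2)=-6761/23196, b=Δ4−h4·(2M4+M5)/6=-7723/5799
t_q=3 → seg 2, τ=1; S=-5+-50015/11598·τ+14705/1933·τ²+-21463/11598·τ³=-6873/1933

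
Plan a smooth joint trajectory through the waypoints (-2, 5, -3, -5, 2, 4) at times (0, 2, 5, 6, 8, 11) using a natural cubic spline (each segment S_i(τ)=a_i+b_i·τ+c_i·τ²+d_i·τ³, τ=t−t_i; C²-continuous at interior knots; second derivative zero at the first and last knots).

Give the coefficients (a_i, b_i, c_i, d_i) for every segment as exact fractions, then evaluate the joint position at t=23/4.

Δ: Δ0=7/2, Δ1=-8/3, Δ2=-2, Δ3=7/2, Δ4=2/3
row 1: diag=10, rhs=-37; c'=3/10, d'=-37/10
row 2: denom=8−3·3/10=71/10; d'=(4−3·-37/10)/(71/10)=151/71
row 3: denom=6−1·10/71=416/71; d'=(33−1·151/71)/(416/71)=137/26
row 4: denom=10−2·71/208=969/104; d'=(-17−2·137/26)/(969/104)=-2864/969
back: M4=-2864/969
back: M3=137/26−71/208·-2864/969=12167/1938
back: M2=151/71−10/71·12167/1938=1204/969
back: M1=-37/10−3/10·1204/969=-2631/646
M: M0=0, M1=-2631/646, M2=1204/969, M3=12167/1938, M4=-2864/969, M5=0
seg 0: a=-2, c=M0/2=0, d=(M1−M0)/(6·2)=-877/2584, b=Δ0−h0·(2M0+M1)/6=1569/323
seg 1: a=5, c=M1/2=-2631/1292, d=(M2−M1)/(6·3)=10301/34884, b=Δ1−h1·(2M1+M2)/6=507/646
seg 2: a=-3, c=M2/2=602/969, d=(M3−M2)/(6·1)=3253/3876, b=Δ2−h2·(2M2+M3)/6=-263/76
seg 3: a=-5, c=M3/2=12167/3876, d=(M4−M3)/(6·2)=-5965/7752, b=Δ3−h3·(2M3+M4)/6=581/1938
seg 4: a=2, c=M4/2=-1432/969, d=(M5−M4)/(6·3)=1432/8721, b=Δ4−h4·(2M4+M5)/6=1170/323
t_q=23/4 → seg 2, τ=3/4; S=-3+-263/76·τ+602/969·τ²+3253/3876·τ³=-404499/82688

  seg 0: a=-2 b=1569/323 c=0 d=-877/2584
  seg 1: a=5 b=507/646 c=-2631/1292 d=10301/34884
  seg 2: a=-3 b=-263/76 c=602/969 d=3253/3876
  seg 3: a=-5 b=581/1938 c=12167/3876 d=-5965/7752
  seg 4: a=2 b=1170/323 c=-1432/969 d=1432/8721
S(23/4) = -404499/82688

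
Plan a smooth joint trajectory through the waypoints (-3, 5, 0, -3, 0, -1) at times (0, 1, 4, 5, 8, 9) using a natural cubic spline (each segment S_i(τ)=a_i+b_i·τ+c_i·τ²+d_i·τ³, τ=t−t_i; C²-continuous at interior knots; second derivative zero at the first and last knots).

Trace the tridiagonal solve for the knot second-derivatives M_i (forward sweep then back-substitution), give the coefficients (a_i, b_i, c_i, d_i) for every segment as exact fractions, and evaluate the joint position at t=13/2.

Δ: Δ0=8, Δ1=-5/3, Δ2=-3, Δ3=1, Δ4=-1
row 1: diag=8, rhs=-58; c'=3/8, d'=-29/4
row 2: denom=8−3·3/8=55/8; d'=(-8−3·-29/4)/(55/8)=2
row 3: denom=8−1·8/55=432/55; d'=(24−1·2)/(432/55)=605/216
row 4: denom=8−3·55/144=329/48; d'=(-12−3·605/216)/(329/48)=-2938/987
back: M4=-2938/987
back: M3=605/216−55/144·-2938/987=11660/2961
back: M2=2−8/55·11660/2961=4226/2961
back: M1=-29/4−3/8·4226/2961=-7684/987
M: M0=0, M1=-7684/987, M2=4226/2961, M3=11660/2961, M4=-2938/987, M5=0
seg 0: a=-3, c=M0/2=0, d=(M1−M0)/(6·1)=-3842/2961, b=Δ0−h0·(2M0+M1)/6=27530/2961
seg 1: a=5, c=M1/2=-3842/987, d=(M2−M1)/(6·3)=13639/26649, b=Δ1−h1·(2M1+M2)/6=16004/2961
seg 2: a=0, c=M2/2=2113/2961, d=(M3−M2)/(6·1)=59/141, b=Δ2−h2·(2M2+M3)/6=-12235/2961
seg 3: a=-3, c=M3/2=5830/2961, d=(M4−M3)/(6·3)=-10237/26649, b=Δ3−h3·(2M3+M4)/6=-4292/2961
seg 4: a=0, c=M4/2=-1469/987, d=(M5−M4)/(6·1)=1469/2961, b=Δ4−h4·(2M4+M5)/6=-23/2961
t_q=13/2 → seg 3, τ=3/2; S=-3+-4292/2961·τ+5830/2961·τ²+-10237/26649·τ³=-5371/2632

  seg 0: a=-3 b=27530/2961 c=0 d=-3842/2961
  seg 1: a=5 b=16004/2961 c=-3842/987 d=13639/26649
  seg 2: a=0 b=-12235/2961 c=2113/2961 d=59/141
  seg 3: a=-3 b=-4292/2961 c=5830/2961 d=-10237/26649
  seg 4: a=0 b=-23/2961 c=-1469/987 d=1469/2961
S(13/2) = -5371/2632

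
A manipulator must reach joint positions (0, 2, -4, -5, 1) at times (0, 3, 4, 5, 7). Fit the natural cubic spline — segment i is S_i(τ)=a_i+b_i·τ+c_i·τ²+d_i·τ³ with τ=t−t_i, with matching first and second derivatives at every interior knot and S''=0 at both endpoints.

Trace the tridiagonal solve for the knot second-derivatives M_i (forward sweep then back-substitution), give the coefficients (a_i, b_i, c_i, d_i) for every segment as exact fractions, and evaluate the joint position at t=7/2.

  seg 0: a=0 b=985/267 c=0 d=-269/801
  seg 1: a=2 b=-1436/267 c=-269/89 d=641/267
  seg 2: a=-4 b=-1127/267 c=372/89 d=-256/267
  seg 3: a=-5 b=337/267 c=116/89 d=-58/267
S(7/2) = -815/712

Δ: Δ0=2/3, Δ1=-6, Δ2=-1, Δ3=3
row 1: diag=8, rhs=-40; c'=1/8, d'=-5
row 2: denom=4−1·1/8=31/8; d'=(30−1·-5)/(31/8)=280/31
row 3: denom=6−1·8/31=178/31; d'=(24−1·280/31)/(178/31)=232/89
back: M3=232/89
back: M2=280/31−8/31·232/89=744/89
back: M1=-5−1/8·744/89=-538/89
M: M0=0, M1=-538/89, M2=744/89, M3=232/89, M4=0
seg 0: a=0, c=M0/2=0, d=(M1−M0)/(6·3)=-269/801, b=Δ0−h0·(2M0+M1)/6=985/267
seg 1: a=2, c=M1/2=-269/89, d=(M2−M1)/(6·1)=641/267, b=Δ1−h1·(2M1+M2)/6=-1436/267
seg 2: a=-4, c=M2/2=372/89, d=(M3−M2)/(6·1)=-256/267, b=Δ2−h2·(2M2+M3)/6=-1127/267
seg 3: a=-5, c=M3/2=116/89, d=(M4−M3)/(6·2)=-58/267, b=Δ3−h3·(2M3+M4)/6=337/267
t_q=7/2 → seg 1, τ=1/2; S=2+-1436/267·τ+-269/89·τ²+641/267·τ³=-815/712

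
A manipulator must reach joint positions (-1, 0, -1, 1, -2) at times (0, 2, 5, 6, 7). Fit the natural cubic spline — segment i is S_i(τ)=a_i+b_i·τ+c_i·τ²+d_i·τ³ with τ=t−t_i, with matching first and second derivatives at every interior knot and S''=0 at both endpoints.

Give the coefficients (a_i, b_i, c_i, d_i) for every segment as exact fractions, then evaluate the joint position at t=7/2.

Δ: Δ0=1/2, Δ1=-1/3, Δ2=2, Δ3=-3
row 1: diag=10, rhs=-5; c'=3/10, d'=-1/2
row 2: denom=8−3·3/10=71/10; d'=(14−3·-1/2)/(71/10)=155/71
row 3: denom=4−1·10/71=274/71; d'=(-30−1·155/71)/(274/71)=-2285/274
back: M3=-2285/274
back: M2=155/71−10/71·-2285/274=460/137
back: M1=-1/2−3/10·460/137=-413/274
M: M0=0, M1=-413/274, M2=460/137, M3=-2285/274, M4=0
seg 0: a=-1, c=M0/2=0, d=(M1−M0)/(6·2)=-413/3288, b=Δ0−h0·(2M0+M1)/6=412/411
seg 1: a=0, c=M1/2=-413/548, d=(M2−M1)/(6·3)=1333/4932, b=Δ1−h1·(2M1+M2)/6=-415/822
seg 2: a=-1, c=M2/2=230/137, d=(M3−M2)/(6·1)=-3205/1644, b=Δ2−h2·(2M2+M3)/6=3733/1644
seg 3: a=1, c=M3/2=-2285/548, d=(M4−M3)/(6·1)=2285/1644, b=Δ3−h3·(2M3+M4)/6=-181/822
t_q=7/2 → seg 1, τ=3/2; S=0+-415/822·τ+-413/548·τ²+1333/4932·τ³=-6755/4384

  seg 0: a=-1 b=412/411 c=0 d=-413/3288
  seg 1: a=0 b=-415/822 c=-413/548 d=1333/4932
  seg 2: a=-1 b=3733/1644 c=230/137 d=-3205/1644
  seg 3: a=1 b=-181/822 c=-2285/548 d=2285/1644
S(7/2) = -6755/4384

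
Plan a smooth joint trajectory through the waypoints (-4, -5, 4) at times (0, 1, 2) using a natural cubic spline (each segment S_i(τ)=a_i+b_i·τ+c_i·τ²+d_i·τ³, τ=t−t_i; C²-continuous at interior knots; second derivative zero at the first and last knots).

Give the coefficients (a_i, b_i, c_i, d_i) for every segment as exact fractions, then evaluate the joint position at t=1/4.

  seg 0: a=-4 b=-7/2 c=0 d=5/2
  seg 1: a=-5 b=4 c=15/2 d=-5/2
S(1/4) = -619/128

Δ: Δ0=-1, Δ1=9
row 1: diag=4, rhs=60; c'=1/4, d'=15
back: M1=15
M: M0=0, M1=15, M2=0
seg 0: a=-4, c=M0/2=0, d=(M1−M0)/(6·1)=5/2, b=Δ0−h0·(2M0+M1)/6=-7/2
seg 1: a=-5, c=M1/2=15/2, d=(M2−M1)/(6·1)=-5/2, b=Δ1−h1·(2M1+M2)/6=4
t_q=1/4 → seg 0, τ=1/4; S=-4+-7/2·τ+0·τ²+5/2·τ³=-619/128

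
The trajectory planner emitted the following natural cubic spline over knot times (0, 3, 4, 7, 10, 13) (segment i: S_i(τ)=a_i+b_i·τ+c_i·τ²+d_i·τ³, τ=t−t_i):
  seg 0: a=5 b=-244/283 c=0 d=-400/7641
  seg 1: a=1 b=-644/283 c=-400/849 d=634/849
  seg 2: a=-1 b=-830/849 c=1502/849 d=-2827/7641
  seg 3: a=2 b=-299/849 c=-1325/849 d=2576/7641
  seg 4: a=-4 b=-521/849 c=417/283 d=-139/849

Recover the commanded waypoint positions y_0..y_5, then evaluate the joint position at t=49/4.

y_0 = S_0(0) = a_0 = 5
y_1 = S_1(0) = a_1 = 1
y_2 = S_2(0) = a_2 = -1
y_3 = S_3(0) = a_3 = 2
y_4 = S_4(0) = a_4 = -4
y_5 = S_4(3) = 3
t_q=49/4 is in segment 4 (τ=9/4); S_4(τ)=3875/18112

y_0=5 y_1=1 y_2=-1 y_3=2 y_4=-4 y_5=3
S(49/4) = 3875/18112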